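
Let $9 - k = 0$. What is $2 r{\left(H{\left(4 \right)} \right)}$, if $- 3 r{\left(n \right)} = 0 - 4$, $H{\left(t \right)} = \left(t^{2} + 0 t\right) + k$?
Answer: $\frac{8}{3} \approx 2.6667$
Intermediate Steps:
$k = 9$ ($k = 9 - 0 = 9 + 0 = 9$)
$H{\left(t \right)} = 9 + t^{2}$ ($H{\left(t \right)} = \left(t^{2} + 0 t\right) + 9 = \left(t^{2} + 0\right) + 9 = t^{2} + 9 = 9 + t^{2}$)
$r{\left(n \right)} = \frac{4}{3}$ ($r{\left(n \right)} = - \frac{0 - 4}{3} = \left(- \frac{1}{3}\right) \left(-4\right) = \frac{4}{3}$)
$2 r{\left(H{\left(4 \right)} \right)} = 2 \cdot \frac{4}{3} = \frac{8}{3}$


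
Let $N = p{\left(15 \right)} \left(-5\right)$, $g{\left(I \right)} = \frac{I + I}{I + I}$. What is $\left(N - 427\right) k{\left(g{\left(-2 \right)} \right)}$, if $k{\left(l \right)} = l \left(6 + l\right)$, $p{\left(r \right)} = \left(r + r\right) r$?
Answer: $-18739$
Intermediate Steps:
$p{\left(r \right)} = 2 r^{2}$ ($p{\left(r \right)} = 2 r r = 2 r^{2}$)
$g{\left(I \right)} = 1$ ($g{\left(I \right)} = \frac{2 I}{2 I} = 2 I \frac{1}{2 I} = 1$)
$N = -2250$ ($N = 2 \cdot 15^{2} \left(-5\right) = 2 \cdot 225 \left(-5\right) = 450 \left(-5\right) = -2250$)
$\left(N - 427\right) k{\left(g{\left(-2 \right)} \right)} = \left(-2250 - 427\right) 1 \left(6 + 1\right) = - 2677 \cdot 1 \cdot 7 = \left(-2677\right) 7 = -18739$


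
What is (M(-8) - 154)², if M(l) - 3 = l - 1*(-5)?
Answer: 23716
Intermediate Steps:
M(l) = 8 + l (M(l) = 3 + (l - 1*(-5)) = 3 + (l + 5) = 3 + (5 + l) = 8 + l)
(M(-8) - 154)² = ((8 - 8) - 154)² = (0 - 154)² = (-154)² = 23716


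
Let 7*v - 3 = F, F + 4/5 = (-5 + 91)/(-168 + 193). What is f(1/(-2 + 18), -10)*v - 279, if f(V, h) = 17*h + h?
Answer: -14841/35 ≈ -424.03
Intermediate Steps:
f(V, h) = 18*h
F = 66/25 (F = -⅘ + (-5 + 91)/(-168 + 193) = -⅘ + 86/25 = 66/25 ≈ 2.6400)
v = 141/175 (v = 3/7 + (⅐)*(66/25) = 3/7 + 66/175 = 141/175 ≈ 0.80571)
f(1/(-2 + 18), -10)*v - 279 = (18*(-10))*(141/175) - 279 = -180*141/175 - 279 = -5076/35 - 279 = -14841/35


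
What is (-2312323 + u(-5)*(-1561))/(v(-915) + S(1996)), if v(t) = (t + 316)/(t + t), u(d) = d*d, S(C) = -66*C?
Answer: 39476760/2211709 ≈ 17.849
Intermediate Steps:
u(d) = d²
v(t) = (316 + t)/(2*t) (v(t) = (316 + t)/((2*t)) = (316 + t)*(1/(2*t)) = (316 + t)/(2*t))
(-2312323 + u(-5)*(-1561))/(v(-915) + S(1996)) = (-2312323 + (-5)²*(-1561))/((½)*(316 - 915)/(-915) - 66*1996) = (-2312323 + 25*(-1561))/((½)*(-1/915)*(-599) - 131736) = (-2312323 - 39025)/(599/1830 - 131736) = -2351348/(-241076281/1830) = -2351348*(-1830/241076281) = 39476760/2211709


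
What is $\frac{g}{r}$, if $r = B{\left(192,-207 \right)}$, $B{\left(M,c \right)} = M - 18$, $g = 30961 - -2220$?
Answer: $\frac{33181}{174} \approx 190.7$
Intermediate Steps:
$g = 33181$ ($g = 30961 + 2220 = 33181$)
$B{\left(M,c \right)} = -18 + M$ ($B{\left(M,c \right)} = M - 18 = -18 + M$)
$r = 174$ ($r = -18 + 192 = 174$)
$\frac{g}{r} = \frac{33181}{174}$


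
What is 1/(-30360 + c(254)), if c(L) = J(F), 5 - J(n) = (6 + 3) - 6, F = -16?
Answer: -1/30358 ≈ -3.2940e-5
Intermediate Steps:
J(n) = 2 (J(n) = 5 - ((6 + 3) - 6) = 5 - (9 - 6) = 5 - 1*3 = 5 - 3 = 2)
c(L) = 2
1/(-30360 + c(254)) = 1/(-30360 + 2) = 1/(-30358) = -1/30358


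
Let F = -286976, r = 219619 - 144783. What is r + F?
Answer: -212140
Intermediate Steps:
r = 74836
r + F = 74836 - 286976 = -212140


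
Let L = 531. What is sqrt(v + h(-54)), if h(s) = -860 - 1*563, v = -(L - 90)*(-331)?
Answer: 2*sqrt(36137) ≈ 380.19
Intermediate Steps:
v = 145971 (v = -(531 - 90)*(-331) = -441*(-331) = -1*(-145971) = 145971)
h(s) = -1423 (h(s) = -860 - 563 = -1423)
sqrt(v + h(-54)) = sqrt(145971 - 1423) = sqrt(144548) = 2*sqrt(36137)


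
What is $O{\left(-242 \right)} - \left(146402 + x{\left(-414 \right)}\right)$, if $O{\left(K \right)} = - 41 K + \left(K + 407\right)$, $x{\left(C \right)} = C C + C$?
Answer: $-307297$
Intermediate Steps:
$x{\left(C \right)} = C + C^{2}$ ($x{\left(C \right)} = C^{2} + C = C + C^{2}$)
$O{\left(K \right)} = 407 - 40 K$ ($O{\left(K \right)} = - 41 K + \left(407 + K\right) = 407 - 40 K$)
$O{\left(-242 \right)} - \left(146402 + x{\left(-414 \right)}\right) = \left(407 - -9680\right) - \left(146402 - 414 \left(1 - 414\right)\right) = \left(407 + 9680\right) - \left(146402 - -170982\right) = 10087 - 317384 = -307297$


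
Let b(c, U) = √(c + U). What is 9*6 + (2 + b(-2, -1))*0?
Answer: 54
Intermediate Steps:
b(c, U) = √(U + c)
9*6 + (2 + b(-2, -1))*0 = 9*6 + (2 + √(-1 - 2))*0 = 54 + (2 + √(-3))*0 = 54 + (2 + I*√3)*0 = 54 + 0 = 54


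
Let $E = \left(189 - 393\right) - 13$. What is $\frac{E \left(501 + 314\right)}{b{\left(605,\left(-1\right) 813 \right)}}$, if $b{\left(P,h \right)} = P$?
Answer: $- \frac{35371}{121} \approx -292.32$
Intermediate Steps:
$E = -217$ ($E = -204 - 13 = -217$)
$\frac{E \left(501 + 314\right)}{b{\left(605,\left(-1\right) 813 \right)}} = \frac{\left(-217\right) \left(501 + 314\right)}{605} = \left(-217\right) 815 \cdot \frac{1}{605} = \left(-176855\right) \frac{1}{605} = - \frac{35371}{121}$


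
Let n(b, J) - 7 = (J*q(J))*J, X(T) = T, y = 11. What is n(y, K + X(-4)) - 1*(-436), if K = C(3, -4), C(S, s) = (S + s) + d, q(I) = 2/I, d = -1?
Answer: 431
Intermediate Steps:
C(S, s) = -1 + S + s (C(S, s) = (S + s) - 1 = -1 + S + s)
K = -2 (K = -1 + 3 - 4 = -2)
n(b, J) = 7 + 2*J (n(b, J) = 7 + (J*(2/J))*J = 7 + 2*J)
n(y, K + X(-4)) - 1*(-436) = (7 + 2*(-2 - 4)) - 1*(-436) = (7 + 2*(-6)) + 436 = (7 - 12) + 436 = -5 + 436 = 431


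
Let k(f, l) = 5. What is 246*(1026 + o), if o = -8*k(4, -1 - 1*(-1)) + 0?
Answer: 242556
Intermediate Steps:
o = -40 (o = -8*5 + 0 = -40 + 0 = -40)
246*(1026 + o) = 246*(1026 - 40) = 246*986 = 242556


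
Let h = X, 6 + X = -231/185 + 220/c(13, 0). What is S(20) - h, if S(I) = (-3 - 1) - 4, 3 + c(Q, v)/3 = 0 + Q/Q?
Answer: 19933/555 ≈ 35.915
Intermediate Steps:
c(Q, v) = -6 (c(Q, v) = -9 + 3*(0 + Q/Q) = -9 + 3*(0 + 1) = -9 + 3*1 = -9 + 3 = -6)
X = -24373/555 (X = -6 + (-231/185 + 220/(-6)) = -6 + (-231*1/185 + 220*(-⅙)) = -6 + (-231/185 - 110/3) = -6 - 21043/555 = -24373/555 ≈ -43.915)
h = -24373/555 ≈ -43.915
S(I) = -8 (S(I) = -4 - 4 = -8)
S(20) - h = -8 - 1*(-24373/555) = -8 + 24373/555 = 19933/555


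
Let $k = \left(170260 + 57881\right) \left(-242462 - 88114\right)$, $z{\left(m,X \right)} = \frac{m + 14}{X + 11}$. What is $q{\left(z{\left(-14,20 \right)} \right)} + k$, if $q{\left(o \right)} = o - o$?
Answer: $-75417939216$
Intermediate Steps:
$z{\left(m,X \right)} = \frac{14 + m}{11 + X}$
$q{\left(o \right)} = 0$
$k = -75417939216$ ($k = 228141 \left(-330576\right) = -75417939216$)
$q{\left(z{\left(-14,20 \right)} \right)} + k = 0 - 75417939216 = -75417939216$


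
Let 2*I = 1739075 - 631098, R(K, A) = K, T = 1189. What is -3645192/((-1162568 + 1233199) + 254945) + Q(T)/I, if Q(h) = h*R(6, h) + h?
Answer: -504171169811/45091339969 ≈ -11.181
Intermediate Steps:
I = 1107977/2 (I = (1739075 - 631098)/2 = (1/2)*1107977 = 1107977/2 ≈ 5.5399e+5)
Q(h) = 7*h (Q(h) = h*6 + h = 6*h + h = 7*h)
-3645192/((-1162568 + 1233199) + 254945) + Q(T)/I = -3645192/((-1162568 + 1233199) + 254945) + (7*1189)/(1107977/2) = -3645192/(70631 + 254945) + 8323*(2/1107977) = -3645192/325576 + 16646/1107977 = -3645192*1/325576 + 16646/1107977 = -455649/40697 + 16646/1107977 = -504171169811/45091339969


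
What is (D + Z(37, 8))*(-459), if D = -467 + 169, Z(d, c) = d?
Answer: 119799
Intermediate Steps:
D = -298
(D + Z(37, 8))*(-459) = (-298 + 37)*(-459) = -261*(-459) = 119799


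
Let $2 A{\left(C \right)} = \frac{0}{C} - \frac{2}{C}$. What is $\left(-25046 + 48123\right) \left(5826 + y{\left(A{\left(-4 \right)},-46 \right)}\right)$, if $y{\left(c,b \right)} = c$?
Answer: $\frac{537809485}{4} \approx 1.3445 \cdot 10^{8}$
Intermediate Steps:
$A{\left(C \right)} = - \frac{1}{C}$ ($A{\left(C \right)} = \frac{\frac{0}{C} - \frac{2}{C}}{2} = \frac{0 - \frac{2}{C}}{2} = \frac{\left(-2\right) \frac{1}{C}}{2} = - \frac{1}{C}$)
$\left(-25046 + 48123\right) \left(5826 + y{\left(A{\left(-4 \right)},-46 \right)}\right) = \left(-25046 + 48123\right) \left(5826 - \frac{1}{-4}\right) = 23077 \left(5826 - - \frac{1}{4}\right) = 23077 \left(5826 + \frac{1}{4}\right) = 23077 \cdot \frac{23305}{4} = \frac{537809485}{4}$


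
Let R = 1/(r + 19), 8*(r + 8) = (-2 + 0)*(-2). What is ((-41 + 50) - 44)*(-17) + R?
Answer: 13687/23 ≈ 595.09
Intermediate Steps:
r = -15/2 (r = -8 + ((-2 + 0)*(-2))/8 = -8 + (-2*(-2))/8 = -8 + (1/8)*4 = -8 + 1/2 = -15/2 ≈ -7.5000)
R = 2/23 (R = 1/(-15/2 + 19) = 1/(23/2) = 2/23 ≈ 0.086957)
((-41 + 50) - 44)*(-17) + R = ((-41 + 50) - 44)*(-17) + 2/23 = (9 - 44)*(-17) + 2/23 = -35*(-17) + 2/23 = 595 + 2/23 = 13687/23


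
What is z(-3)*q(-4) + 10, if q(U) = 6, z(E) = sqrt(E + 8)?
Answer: 10 + 6*sqrt(5) ≈ 23.416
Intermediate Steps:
z(E) = sqrt(8 + E)
z(-3)*q(-4) + 10 = sqrt(8 - 3)*6 + 10 = sqrt(5)*6 + 10 = 6*sqrt(5) + 10 = 10 + 6*sqrt(5)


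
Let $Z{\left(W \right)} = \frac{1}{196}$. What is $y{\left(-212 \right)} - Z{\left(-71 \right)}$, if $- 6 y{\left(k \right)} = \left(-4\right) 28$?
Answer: $\frac{10973}{588} \approx 18.662$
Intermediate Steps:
$Z{\left(W \right)} = \frac{1}{196}$
$y{\left(k \right)} = \frac{56}{3}$ ($y{\left(k \right)} = - \frac{\left(-4\right) 28}{6} = \left(- \frac{1}{6}\right) \left(-112\right) = \frac{56}{3}$)
$y{\left(-212 \right)} - Z{\left(-71 \right)} = \frac{56}{3} - \frac{1}{196} = \frac{10973}{588}$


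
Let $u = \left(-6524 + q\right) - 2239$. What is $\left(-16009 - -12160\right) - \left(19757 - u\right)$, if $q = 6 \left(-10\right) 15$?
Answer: $-33269$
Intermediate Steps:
$q = -900$ ($q = \left(-60\right) 15 = -900$)
$u = -9663$ ($u = \left(-6524 - 900\right) - 2239 = -7424 - 2239 = -9663$)
$\left(-16009 - -12160\right) - \left(19757 - u\right) = \left(-16009 - -12160\right) - \left(19757 - -9663\right) = \left(-16009 + 12160\right) - \left(19757 + 9663\right) = -3849 - 29420 = -33269$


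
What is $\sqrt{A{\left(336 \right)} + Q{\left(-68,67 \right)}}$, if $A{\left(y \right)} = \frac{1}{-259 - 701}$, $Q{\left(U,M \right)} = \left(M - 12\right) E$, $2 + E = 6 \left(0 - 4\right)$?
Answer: $\frac{i \sqrt{20592015}}{120} \approx 37.815 i$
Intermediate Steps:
$E = -26$ ($E = -2 + 6 \left(0 - 4\right) = -2 + 6 \left(-4\right) = -2 - 24 = -26$)
$Q{\left(U,M \right)} = 312 - 26 M$ ($Q{\left(U,M \right)} = \left(M - 12\right) \left(-26\right) = \left(-12 + M\right) \left(-26\right) = 312 - 26 M$)
$A{\left(y \right)} = - \frac{1}{960}$ ($A{\left(y \right)} = \frac{1}{-960} = - \frac{1}{960}$)
$\sqrt{A{\left(336 \right)} + Q{\left(-68,67 \right)}} = \sqrt{- \frac{1}{960} + \left(312 - 1742\right)} = \sqrt{- \frac{1}{960} - 1430} = \sqrt{- \frac{1372801}{960}} = \frac{i \sqrt{20592015}}{120}$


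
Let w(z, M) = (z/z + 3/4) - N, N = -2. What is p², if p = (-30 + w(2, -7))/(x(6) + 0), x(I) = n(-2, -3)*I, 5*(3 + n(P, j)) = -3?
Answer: 30625/20736 ≈ 1.4769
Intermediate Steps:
n(P, j) = -18/5 (n(P, j) = -3 + (⅕)*(-3) = -3 - ⅗ = -18/5)
x(I) = -18*I/5
w(z, M) = 15/4 (w(z, M) = (z/z + 3/4) - 1*(-2) = (1 + 3*(¼)) + 2 = (1 + ¾) + 2 = 7/4 + 2 = 15/4)
p = 175/144 (p = (-30 + 15/4)/(-18/5*6 + 0) = -105/(4*(-108/5 + 0)) = -105/(4*(-108/5)) = -105/4*(-5/108) = 175/144 ≈ 1.2153)
p² = (175/144)² = 30625/20736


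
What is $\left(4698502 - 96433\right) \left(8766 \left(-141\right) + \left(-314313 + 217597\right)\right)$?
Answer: $-6133278601818$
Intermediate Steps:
$\left(4698502 - 96433\right) \left(8766 \left(-141\right) + \left(-314313 + 217597\right)\right) = \left(4698502 - 96433\right) \left(-1236006 - 96716\right) = \left(4698502 - 96433\right) \left(-1332722\right) = 4602069 \left(-1332722\right) = -6133278601818$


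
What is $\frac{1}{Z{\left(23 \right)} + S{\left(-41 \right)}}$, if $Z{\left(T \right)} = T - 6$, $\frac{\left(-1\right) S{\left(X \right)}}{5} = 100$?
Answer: $- \frac{1}{483} \approx -0.0020704$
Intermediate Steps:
$S{\left(X \right)} = -500$ ($S{\left(X \right)} = \left(-5\right) 100 = -500$)
$Z{\left(T \right)} = -6 + T$
$\frac{1}{Z{\left(23 \right)} + S{\left(-41 \right)}} = \frac{1}{\left(-6 + 23\right) - 500} = \frac{1}{17 - 500} = \frac{1}{-483} = - \frac{1}{483}$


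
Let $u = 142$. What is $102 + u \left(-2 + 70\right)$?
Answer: $9758$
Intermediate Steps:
$102 + u \left(-2 + 70\right) = 102 + 142 \left(-2 + 70\right) = 102 + 142 \cdot 68 = 102 + 9656 = 9758$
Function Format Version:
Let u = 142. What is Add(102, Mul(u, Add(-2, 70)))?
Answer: 9758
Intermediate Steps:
Add(102, Mul(u, Add(-2, 70))) = Add(102, Mul(142, Add(-2, 70))) = Add(102, Mul(142, 68)) = Add(102, 9656) = 9758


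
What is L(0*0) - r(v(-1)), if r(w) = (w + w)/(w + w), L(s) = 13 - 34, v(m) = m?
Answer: -22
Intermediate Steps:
L(s) = -21
r(w) = 1 (r(w) = (2*w)/((2*w)) = (2*w)*(1/(2*w)) = 1)
L(0*0) - r(v(-1)) = -21 - 1*1 = -21 - 1 = -22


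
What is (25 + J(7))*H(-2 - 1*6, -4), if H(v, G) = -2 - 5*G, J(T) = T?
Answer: 576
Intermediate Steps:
(25 + J(7))*H(-2 - 1*6, -4) = (25 + 7)*(-2 - 5*(-4)) = 32*(-2 + 20) = 32*18 = 576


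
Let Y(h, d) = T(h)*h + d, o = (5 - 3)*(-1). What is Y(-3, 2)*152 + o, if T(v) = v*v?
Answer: -3802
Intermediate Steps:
T(v) = v²
o = -2 (o = 2*(-1) = -2)
Y(h, d) = d + h³ (Y(h, d) = h²*h + d = h³ + d = d + h³)
Y(-3, 2)*152 + o = (2 + (-3)³)*152 - 2 = (2 - 27)*152 - 2 = -25*152 - 2 = -3800 - 2 = -3802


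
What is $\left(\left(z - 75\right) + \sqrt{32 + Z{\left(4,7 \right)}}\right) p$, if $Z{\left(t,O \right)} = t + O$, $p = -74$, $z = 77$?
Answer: $-148 - 74 \sqrt{43} \approx -633.25$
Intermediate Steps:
$Z{\left(t,O \right)} = O + t$
$\left(\left(z - 75\right) + \sqrt{32 + Z{\left(4,7 \right)}}\right) p = \left(\left(77 - 75\right) + \sqrt{32 + \left(7 + 4\right)}\right) \left(-74\right) = \left(2 + \sqrt{32 + 11}\right) \left(-74\right) = \left(2 + \sqrt{43}\right) \left(-74\right) = -148 - 74 \sqrt{43}$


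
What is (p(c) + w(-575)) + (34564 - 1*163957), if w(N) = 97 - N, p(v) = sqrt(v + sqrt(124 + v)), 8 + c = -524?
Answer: -128721 + sqrt(-532 + 2*I*sqrt(102)) ≈ -1.2872e+5 + 23.069*I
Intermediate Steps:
c = -532 (c = -8 - 524 = -532)
(p(c) + w(-575)) + (34564 - 1*163957) = (sqrt(-532 + sqrt(124 - 532)) + (97 - 1*(-575))) + (34564 - 1*163957) = (sqrt(-532 + sqrt(-408)) + (97 + 575)) + (34564 - 163957) = (sqrt(-532 + 2*I*sqrt(102)) + 672) - 129393 = (672 + sqrt(-532 + 2*I*sqrt(102))) - 129393 = -128721 + sqrt(-532 + 2*I*sqrt(102))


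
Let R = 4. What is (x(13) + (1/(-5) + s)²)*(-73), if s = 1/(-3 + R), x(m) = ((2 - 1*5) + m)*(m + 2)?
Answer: -274918/25 ≈ -10997.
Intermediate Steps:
x(m) = (-3 + m)*(2 + m) (x(m) = ((2 - 5) + m)*(2 + m) = (-3 + m)*(2 + m))
s = 1 (s = 1/(-3 + 4) = 1/1 = 1)
(x(13) + (1/(-5) + s)²)*(-73) = ((-6 + 13² - 1*13) + (1/(-5) + 1)²)*(-73) = ((-6 + 169 - 13) + (1*(-⅕) + 1)²)*(-73) = (150 + (-⅕ + 1)²)*(-73) = (150 + (⅘)²)*(-73) = (150 + 16/25)*(-73) = (3766/25)*(-73) = -274918/25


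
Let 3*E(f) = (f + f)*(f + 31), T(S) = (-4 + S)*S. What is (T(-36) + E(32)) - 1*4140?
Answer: -1356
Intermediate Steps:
T(S) = S*(-4 + S)
E(f) = 2*f*(31 + f)/3 (E(f) = ((f + f)*(f + 31))/3 = ((2*f)*(31 + f))/3 = (2*f*(31 + f))/3 = 2*f*(31 + f)/3)
(T(-36) + E(32)) - 1*4140 = (-36*(-4 - 36) + (⅔)*32*(31 + 32)) - 1*4140 = (-36*(-40) + (⅔)*32*63) - 4140 = (1440 + 1344) - 4140 = 2784 - 4140 = -1356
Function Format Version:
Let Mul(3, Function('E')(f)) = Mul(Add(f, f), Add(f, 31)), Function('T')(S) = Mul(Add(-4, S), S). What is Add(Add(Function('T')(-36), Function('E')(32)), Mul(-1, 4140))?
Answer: -1356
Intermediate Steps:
Function('T')(S) = Mul(S, Add(-4, S))
Function('E')(f) = Mul(Rational(2, 3), f, Add(31, f)) (Function('E')(f) = Mul(Rational(1, 3), Mul(Add(f, f), Add(f, 31))) = Mul(Rational(1, 3), Mul(Mul(2, f), Add(31, f))) = Mul(Rational(1, 3), Mul(2, f, Add(31, f))) = Mul(Rational(2, 3), f, Add(31, f)))
Add(Add(Function('T')(-36), Function('E')(32)), Mul(-1, 4140)) = Add(Add(Mul(-36, Add(-4, -36)), Mul(Rational(2, 3), 32, Add(31, 32))), Mul(-1, 4140)) = Add(Add(Mul(-36, -40), Mul(Rational(2, 3), 32, 63)), -4140) = Add(Add(1440, 1344), -4140) = Add(2784, -4140) = -1356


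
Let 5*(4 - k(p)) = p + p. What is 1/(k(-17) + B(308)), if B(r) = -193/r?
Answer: 1540/15667 ≈ 0.098296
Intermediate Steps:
k(p) = 4 - 2*p/5 (k(p) = 4 - (p + p)/5 = 4 - 2*p/5)
1/(k(-17) + B(308)) = 1/((4 - ⅖*(-17)) - 193/308) = 1/((4 + 34/5) - 193*1/308) = 1/(54/5 - 193/308) = 1/(15667/1540) = 1540/15667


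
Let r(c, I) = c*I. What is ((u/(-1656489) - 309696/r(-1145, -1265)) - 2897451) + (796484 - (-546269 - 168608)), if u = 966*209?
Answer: -1108548884360322848/799766693275 ≈ -1.3861e+6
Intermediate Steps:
u = 201894
r(c, I) = I*c
((u/(-1656489) - 309696/r(-1145, -1265)) - 2897451) + (796484 - (-546269 - 168608)) = ((201894/(-1656489) - 309696/((-1265*(-1145)))) - 2897451) + (796484 - (-546269 - 168608)) = ((201894*(-1/1656489) - 309696/1448425) - 2897451) + (796484 - 1*(-714877)) = ((-67298/552163 - 309696*1/1448425) - 2897451) + (796484 + 714877) = ((-67298/552163 - 309696/1448425) - 2897451) + 1511361 = (-268478778098/799766693275 - 2897451) + 1511361 = -2317285073675120123/799766693275 + 1511361 = -1108548884360322848/799766693275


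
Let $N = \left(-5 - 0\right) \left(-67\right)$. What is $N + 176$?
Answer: $511$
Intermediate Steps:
$N = 335$ ($N = \left(-5 + 0\right) \left(-67\right) = \left(-5\right) \left(-67\right) = 335$)
$N + 176 = 335 + 176 = 511$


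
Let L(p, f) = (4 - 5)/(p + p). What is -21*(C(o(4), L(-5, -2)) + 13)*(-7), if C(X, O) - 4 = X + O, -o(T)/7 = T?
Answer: -16023/10 ≈ -1602.3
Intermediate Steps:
L(p, f) = -1/(2*p)
o(T) = -7*T
C(X, O) = 4 + O + X (C(X, O) = 4 + (X + O) = 4 + (O + X) = 4 + O + X)
-21*(C(o(4), L(-5, -2)) + 13)*(-7) = -21*((4 - ½/(-5) - 7*4) + 13)*(-7) = -21*((4 - ½*(-⅕) - 28) + 13)*(-7) = -21*((4 + ⅒ - 28) + 13)*(-7) = -21*(-239/10 + 13)*(-7) = -(-2289)*(-7)/10 = -21*763/10 = -16023/10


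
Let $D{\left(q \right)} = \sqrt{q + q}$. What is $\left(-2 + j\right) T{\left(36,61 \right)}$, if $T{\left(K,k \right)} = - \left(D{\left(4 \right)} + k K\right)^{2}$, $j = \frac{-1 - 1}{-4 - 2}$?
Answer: $\frac{24112120}{3} + 14640 \sqrt{2} \approx 8.0581 \cdot 10^{6}$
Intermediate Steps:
$j = \frac{1}{3}$ ($j = - \frac{2}{-6} = \left(-2\right) \left(- \frac{1}{6}\right) = \frac{1}{3} \approx 0.33333$)
$D{\left(q \right)} = \sqrt{2} \sqrt{q}$ ($D{\left(q \right)} = \sqrt{2 q} = \sqrt{2} \sqrt{q}$)
$T{\left(K,k \right)} = - \left(2 \sqrt{2} + K k\right)^{2}$ ($T{\left(K,k \right)} = - \left(\sqrt{2} \sqrt{4} + k K\right)^{2} = - \left(\sqrt{2} \cdot 2 + K k\right)^{2} = - \left(2 \sqrt{2} + K k\right)^{2}$)
$\left(-2 + j\right) T{\left(36,61 \right)} = \left(-2 + \frac{1}{3}\right) \left(- \left(2 \sqrt{2} + 36 \cdot 61\right)^{2}\right) = - \frac{5 \left(- \left(2 \sqrt{2} + 2196\right)^{2}\right)}{3} = - \frac{5 \left(- \left(2196 + 2 \sqrt{2}\right)^{2}\right)}{3} = \frac{5 \left(2196 + 2 \sqrt{2}\right)^{2}}{3}$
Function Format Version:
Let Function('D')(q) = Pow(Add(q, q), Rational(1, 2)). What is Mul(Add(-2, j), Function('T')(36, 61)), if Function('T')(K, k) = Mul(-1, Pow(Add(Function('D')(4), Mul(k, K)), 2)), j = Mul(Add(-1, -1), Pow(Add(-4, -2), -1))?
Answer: Add(Rational(24112120, 3), Mul(14640, Pow(2, Rational(1, 2)))) ≈ 8.0581e+6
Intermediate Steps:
j = Rational(1, 3) (j = Mul(-2, Pow(-6, -1)) = Mul(-2, Rational(-1, 6)) = Rational(1, 3) ≈ 0.33333)
Function('D')(q) = Mul(Pow(2, Rational(1, 2)), Pow(q, Rational(1, 2))) (Function('D')(q) = Pow(Mul(2, q), Rational(1, 2)) = Mul(Pow(2, Rational(1, 2)), Pow(q, Rational(1, 2))))
Function('T')(K, k) = Mul(-1, Pow(Add(Mul(2, Pow(2, Rational(1, 2))), Mul(K, k)), 2)) (Function('T')(K, k) = Mul(-1, Pow(Add(Mul(Pow(2, Rational(1, 2)), Pow(4, Rational(1, 2))), Mul(k, K)), 2)) = Mul(-1, Pow(Add(Mul(Pow(2, Rational(1, 2)), 2), Mul(K, k)), 2)) = Mul(-1, Pow(Add(Mul(2, Pow(2, Rational(1, 2))), Mul(K, k)), 2)))
Mul(Add(-2, j), Function('T')(36, 61)) = Mul(Add(-2, Rational(1, 3)), Mul(-1, Pow(Add(Mul(2, Pow(2, Rational(1, 2))), Mul(36, 61)), 2))) = Mul(Rational(-5, 3), Mul(-1, Pow(Add(Mul(2, Pow(2, Rational(1, 2))), 2196), 2))) = Mul(Rational(-5, 3), Mul(-1, Pow(Add(2196, Mul(2, Pow(2, Rational(1, 2)))), 2))) = Mul(Rational(5, 3), Pow(Add(2196, Mul(2, Pow(2, Rational(1, 2)))), 2))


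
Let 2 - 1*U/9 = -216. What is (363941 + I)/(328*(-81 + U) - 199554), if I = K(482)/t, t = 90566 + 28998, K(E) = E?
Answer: 7252373701/8317947916 ≈ 0.87189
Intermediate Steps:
t = 119564
U = 1962 (U = 18 - 9*(-216) = 18 + 1944 = 1962)
I = 241/59782 (I = 482/119564 = 482*(1/119564) = 241/59782 ≈ 0.0040313)
(363941 + I)/(328*(-81 + U) - 199554) = (363941 + 241/59782)/(328*(-81 + 1962) - 199554) = 21757121103/(59782*(328*1881 - 199554)) = 21757121103/(59782*(616968 - 199554)) = (21757121103/59782)/417414 = (21757121103/59782)*(1/417414) = 7252373701/8317947916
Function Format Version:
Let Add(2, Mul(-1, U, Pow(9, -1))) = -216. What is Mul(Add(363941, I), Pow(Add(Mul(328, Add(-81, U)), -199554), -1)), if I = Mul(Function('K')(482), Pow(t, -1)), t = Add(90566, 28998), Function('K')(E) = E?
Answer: Rational(7252373701, 8317947916) ≈ 0.87189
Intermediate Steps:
t = 119564
U = 1962 (U = Add(18, Mul(-9, -216)) = Add(18, 1944) = 1962)
I = Rational(241, 59782) (I = Mul(482, Pow(119564, -1)) = Mul(482, Rational(1, 119564)) = Rational(241, 59782) ≈ 0.0040313)
Mul(Add(363941, I), Pow(Add(Mul(328, Add(-81, U)), -199554), -1)) = Mul(Add(363941, Rational(241, 59782)), Pow(Add(Mul(328, Add(-81, 1962)), -199554), -1)) = Mul(Rational(21757121103, 59782), Pow(Add(Mul(328, 1881), -199554), -1)) = Mul(Rational(21757121103, 59782), Pow(Add(616968, -199554), -1)) = Mul(Rational(21757121103, 59782), Pow(417414, -1)) = Mul(Rational(21757121103, 59782), Rational(1, 417414)) = Rational(7252373701, 8317947916)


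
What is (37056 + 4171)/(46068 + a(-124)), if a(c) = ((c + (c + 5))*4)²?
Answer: 41227/990852 ≈ 0.041608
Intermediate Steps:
a(c) = (20 + 8*c)² (a(c) = ((c + (5 + c))*4)² = ((5 + 2*c)*4)² = (20 + 8*c)²)
(37056 + 4171)/(46068 + a(-124)) = (37056 + 4171)/(46068 + 16*(5 + 2*(-124))²) = 41227/(46068 + 16*(5 - 248)²) = 41227/(46068 + 16*(-243)²) = 41227/(46068 + 16*59049) = 41227/(46068 + 944784) = 41227/990852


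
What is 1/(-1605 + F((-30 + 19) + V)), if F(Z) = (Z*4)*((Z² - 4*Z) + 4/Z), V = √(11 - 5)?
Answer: -9737/74759665 - 1828*√6/74759665 ≈ -0.00019014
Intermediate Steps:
V = √6 ≈ 2.4495
F(Z) = 4*Z*(Z² - 4*Z + 4/Z) (F(Z) = (4*Z)*(Z² - 4*Z + 4/Z) = 4*Z*(Z² - 4*Z + 4/Z))
1/(-1605 + F((-30 + 19) + V)) = 1/(-1605 + (16 - 16*((-30 + 19) + √6)² + 4*((-30 + 19) + √6)³)) = 1/(-1605 + (16 - 16*(-11 + √6)² + 4*(-11 + √6)³)) = 1/(-1589 - 16*(-11 + √6)² + 4*(-11 + √6)³)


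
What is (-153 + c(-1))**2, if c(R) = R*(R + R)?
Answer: 22801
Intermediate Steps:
c(R) = 2*R**2 (c(R) = R*(2*R) = 2*R**2)
(-153 + c(-1))**2 = (-153 + 2*(-1)**2)**2 = (-153 + 2*1)**2 = (-153 + 2)**2 = (-151)**2 = 22801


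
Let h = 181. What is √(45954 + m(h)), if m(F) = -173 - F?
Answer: 20*√114 ≈ 213.54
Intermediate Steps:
√(45954 + m(h)) = √(45954 + (-173 - 1*181)) = √(45954 + (-173 - 181)) = √(45954 - 354) = √45600 = 20*√114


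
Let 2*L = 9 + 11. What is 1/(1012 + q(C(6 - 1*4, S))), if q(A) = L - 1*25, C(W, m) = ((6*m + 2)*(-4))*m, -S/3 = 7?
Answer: 1/997 ≈ 0.0010030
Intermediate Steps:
S = -21 (S = -3*7 = -21)
L = 10 (L = (9 + 11)/2 = (½)*20 = 10)
C(W, m) = m*(-8 - 24*m) (C(W, m) = ((2 + 6*m)*(-4))*m = (-8 - 24*m)*m = m*(-8 - 24*m))
q(A) = -15 (q(A) = 10 - 1*25 = 10 - 25 = -15)
1/(1012 + q(C(6 - 1*4, S))) = 1/(1012 - 15) = 1/997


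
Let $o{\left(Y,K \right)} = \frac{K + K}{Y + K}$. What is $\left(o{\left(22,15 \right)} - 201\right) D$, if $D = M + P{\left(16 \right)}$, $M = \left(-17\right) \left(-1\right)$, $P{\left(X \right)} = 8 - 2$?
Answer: $- \frac{170361}{37} \approx -4604.4$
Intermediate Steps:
$P{\left(X \right)} = 6$
$M = 17$
$o{\left(Y,K \right)} = \frac{2 K}{K + Y}$
$D = 23$ ($D = 17 + 6 = 23$)
$\left(o{\left(22,15 \right)} - 201\right) D = \left(2 \cdot 15 \frac{1}{15 + 22} - 201\right) 23 = \left(2 \cdot 15 \cdot \frac{1}{37} - 201\right) 23 = \left(\frac{30}{37} - 201\right) 23 = \left(- \frac{7407}{37}\right) 23 = - \frac{170361}{37}$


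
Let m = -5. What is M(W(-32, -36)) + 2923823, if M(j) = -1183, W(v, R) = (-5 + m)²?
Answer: 2922640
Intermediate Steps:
W(v, R) = 100 (W(v, R) = (-5 - 5)² = (-10)² = 100)
M(W(-32, -36)) + 2923823 = -1183 + 2923823 = 2922640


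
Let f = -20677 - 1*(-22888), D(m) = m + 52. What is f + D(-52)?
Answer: 2211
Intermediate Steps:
D(m) = 52 + m
f = 2211 (f = -20677 + 22888 = 2211)
f + D(-52) = 2211 + (52 - 52) = 2211 + 0 = 2211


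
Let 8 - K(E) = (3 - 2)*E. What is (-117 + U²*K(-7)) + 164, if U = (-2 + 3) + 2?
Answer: 182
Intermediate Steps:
K(E) = 8 - E (K(E) = 8 - (3 - 2)*E = 8 - E)
U = 3 (U = 1 + 2 = 3)
(-117 + U²*K(-7)) + 164 = (-117 + 3²*(8 - 1*(-7))) + 164 = (-117 + 9*(8 + 7)) + 164 = (-117 + 9*15) + 164 = (-117 + 135) + 164 = 18 + 164 = 182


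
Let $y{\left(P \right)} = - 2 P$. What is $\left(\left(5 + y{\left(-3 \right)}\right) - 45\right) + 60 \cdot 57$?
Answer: $3386$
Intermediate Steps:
$\left(\left(5 + y{\left(-3 \right)}\right) - 45\right) + 60 \cdot 57 = \left(\left(5 - -6\right) - 45\right) + 60 \cdot 57 = \left(\left(5 + 6\right) - 45\right) + 3420 = \left(11 - 45\right) + 3420 = -34 + 3420 = 3386$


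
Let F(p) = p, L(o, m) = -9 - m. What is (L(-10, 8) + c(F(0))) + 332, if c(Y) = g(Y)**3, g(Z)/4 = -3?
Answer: -1413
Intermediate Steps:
g(Z) = -12 (g(Z) = 4*(-3) = -12)
c(Y) = -1728 (c(Y) = (-12)**3 = -1728)
(L(-10, 8) + c(F(0))) + 332 = ((-9 - 1*8) - 1728) + 332 = ((-9 - 8) - 1728) + 332 = (-17 - 1728) + 332 = -1745 + 332 = -1413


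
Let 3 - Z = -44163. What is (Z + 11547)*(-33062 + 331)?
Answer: -1823542203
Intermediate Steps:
Z = 44166 (Z = 3 - 1*(-44163) = 3 + 44163 = 44166)
(Z + 11547)*(-33062 + 331) = (44166 + 11547)*(-33062 + 331) = 55713*(-32731) = -1823542203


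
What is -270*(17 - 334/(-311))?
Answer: -1517670/311 ≈ -4880.0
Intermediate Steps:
-270*(17 - 334/(-311)) = -270*(17 - 334*(-1/311)) = -270*(17 + 334/311) = -270*5621/311 = -1517670/311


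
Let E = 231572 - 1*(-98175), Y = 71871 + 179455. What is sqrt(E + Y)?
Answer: sqrt(581073) ≈ 762.28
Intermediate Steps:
Y = 251326
E = 329747 (E = 231572 + 98175 = 329747)
sqrt(E + Y) = sqrt(329747 + 251326) = sqrt(581073)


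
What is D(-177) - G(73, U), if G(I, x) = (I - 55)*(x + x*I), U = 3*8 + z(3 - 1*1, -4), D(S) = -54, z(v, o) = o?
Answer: -26694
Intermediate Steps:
U = 20 (U = 3*8 - 4 = 24 - 4 = 20)
G(I, x) = (-55 + I)*(x + I*x)
D(-177) - G(73, U) = -54 - 20*(-55 + 73**2 - 54*73) = -54 - 20*(-55 + 5329 - 3942) = -54 - 20*1332 = -54 - 1*26640 = -54 - 26640 = -26694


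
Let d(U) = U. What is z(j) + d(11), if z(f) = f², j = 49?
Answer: 2412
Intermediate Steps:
z(j) + d(11) = 49² + 11 = 2401 + 11 = 2412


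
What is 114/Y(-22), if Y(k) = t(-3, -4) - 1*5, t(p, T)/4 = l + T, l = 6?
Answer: 38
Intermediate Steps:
t(p, T) = 24 + 4*T (t(p, T) = 4*(6 + T) = 24 + 4*T)
Y(k) = 3 (Y(k) = (24 + 4*(-4)) - 1*5 = (24 - 16) - 5 = 8 - 5 = 3)
114/Y(-22) = 114/3 = 114*(1/3) = 38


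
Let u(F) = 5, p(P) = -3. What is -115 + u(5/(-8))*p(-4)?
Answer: -130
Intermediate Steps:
-115 + u(5/(-8))*p(-4) = -115 + 5*(-3) = -115 - 15 = -130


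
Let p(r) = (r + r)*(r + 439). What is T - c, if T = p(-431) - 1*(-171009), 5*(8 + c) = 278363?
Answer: 542242/5 ≈ 1.0845e+5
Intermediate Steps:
c = 278323/5 (c = -8 + (⅕)*278363 = -8 + 278363/5 = 278323/5 ≈ 55665.)
p(r) = 2*r*(439 + r) (p(r) = (2*r)*(439 + r) = 2*r*(439 + r))
T = 164113 (T = 2*(-431)*(439 - 431) - 1*(-171009) = 2*(-431)*8 + 171009 = -6896 + 171009 = 164113)
T - c = 164113 - 1*278323/5 = 164113 - 278323/5 = 542242/5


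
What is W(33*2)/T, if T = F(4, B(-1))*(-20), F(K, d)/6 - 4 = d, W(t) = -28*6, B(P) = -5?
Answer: -7/5 ≈ -1.4000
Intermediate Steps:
W(t) = -168
F(K, d) = 24 + 6*d
T = 120 (T = (24 + 6*(-5))*(-20) = (24 - 30)*(-20) = -6*(-20) = 120)
W(33*2)/T = -168/120 = -168*1/120 = -7/5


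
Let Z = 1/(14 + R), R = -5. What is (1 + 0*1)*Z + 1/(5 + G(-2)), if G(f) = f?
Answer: 4/9 ≈ 0.44444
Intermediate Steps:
Z = ⅑ (Z = 1/(14 - 5) = 1/9 = ⅑ ≈ 0.11111)
(1 + 0*1)*Z + 1/(5 + G(-2)) = (1 + 0*1)*(⅑) + 1/(5 - 2) = (1 + 0)*(⅑) + 1/3 = 1*(⅑) + ⅓ = ⅑ + ⅓ = 4/9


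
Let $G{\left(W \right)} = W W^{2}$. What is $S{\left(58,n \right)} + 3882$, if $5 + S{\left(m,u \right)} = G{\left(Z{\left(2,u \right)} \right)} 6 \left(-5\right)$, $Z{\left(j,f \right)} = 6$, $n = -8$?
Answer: $-2603$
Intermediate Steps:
$G{\left(W \right)} = W^{3}$
$S{\left(m,u \right)} = -6485$ ($S{\left(m,u \right)} = -5 + 6^{3} \cdot 6 \left(-5\right) = -5 + 216 \cdot 6 \left(-5\right) = -5 + 1296 \left(-5\right) = -5 - 6480 = -6485$)
$S{\left(58,n \right)} + 3882 = -6485 + 3882 = -2603$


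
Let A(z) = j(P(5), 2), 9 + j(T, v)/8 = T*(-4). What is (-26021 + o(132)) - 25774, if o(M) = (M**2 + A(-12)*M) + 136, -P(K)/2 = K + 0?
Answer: -1499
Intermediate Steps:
P(K) = -2*K (P(K) = -2*(K + 0) = -2*K)
j(T, v) = -72 - 32*T (j(T, v) = -72 + 8*(T*(-4)) = -72 + 8*(-4*T) = -72 - 32*T)
A(z) = 248 (A(z) = -72 - (-64)*5 = -72 - 32*(-10) = -72 + 320 = 248)
o(M) = 136 + M**2 + 248*M (o(M) = (M**2 + 248*M) + 136 = 136 + M**2 + 248*M)
(-26021 + o(132)) - 25774 = (-26021 + (136 + 132**2 + 248*132)) - 25774 = (-26021 + (136 + 17424 + 32736)) - 25774 = (-26021 + 50296) - 25774 = 24275 - 25774 = -1499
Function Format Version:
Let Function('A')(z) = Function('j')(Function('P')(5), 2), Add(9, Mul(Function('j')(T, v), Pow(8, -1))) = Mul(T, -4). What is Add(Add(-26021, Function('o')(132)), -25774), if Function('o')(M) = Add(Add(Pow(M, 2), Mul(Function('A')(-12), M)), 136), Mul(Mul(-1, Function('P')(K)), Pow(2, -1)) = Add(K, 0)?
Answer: -1499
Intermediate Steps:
Function('P')(K) = Mul(-2, K) (Function('P')(K) = Mul(-2, Add(K, 0)) = Mul(-2, K))
Function('j')(T, v) = Add(-72, Mul(-32, T)) (Function('j')(T, v) = Add(-72, Mul(8, Mul(T, -4))) = Add(-72, Mul(8, Mul(-4, T))) = Add(-72, Mul(-32, T)))
Function('A')(z) = 248 (Function('A')(z) = Add(-72, Mul(-32, Mul(-2, 5))) = Add(-72, Mul(-32, -10)) = Add(-72, 320) = 248)
Function('o')(M) = Add(136, Pow(M, 2), Mul(248, M)) (Function('o')(M) = Add(Add(Pow(M, 2), Mul(248, M)), 136) = Add(136, Pow(M, 2), Mul(248, M)))
Add(Add(-26021, Function('o')(132)), -25774) = Add(Add(-26021, Add(136, Pow(132, 2), Mul(248, 132))), -25774) = Add(Add(-26021, Add(136, 17424, 32736)), -25774) = Add(Add(-26021, 50296), -25774) = Add(24275, -25774) = -1499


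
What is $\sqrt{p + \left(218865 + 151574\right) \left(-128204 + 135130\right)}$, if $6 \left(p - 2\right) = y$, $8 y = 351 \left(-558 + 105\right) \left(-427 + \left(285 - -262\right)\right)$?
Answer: $\frac{\sqrt{10261052034}}{2} \approx 50648.0$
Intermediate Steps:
$y = -2385045$ ($y = \frac{351 \left(-558 + 105\right) \left(-427 + \left(285 - -262\right)\right)}{8} = \frac{351 \left(- 453 \left(-427 + \left(285 + 262\right)\right)\right)}{8} = \frac{351 \left(- 453 \left(-427 + 547\right)\right)}{8} = \frac{351 \left(\left(-453\right) 120\right)}{8} = \frac{351 \left(-54360\right)}{8} = \frac{1}{8} \left(-19080360\right) = -2385045$)
$p = - \frac{795011}{2}$ ($p = 2 + \frac{1}{6} \left(-2385045\right) = 2 - \frac{795015}{2} = - \frac{795011}{2} \approx -3.9751 \cdot 10^{5}$)
$\sqrt{p + \left(218865 + 151574\right) \left(-128204 + 135130\right)} = \sqrt{- \frac{795011}{2} + \left(218865 + 151574\right) \left(-128204 + 135130\right)} = \sqrt{- \frac{795011}{2} + 370439 \cdot 6926} = \sqrt{- \frac{795011}{2} + 2565660514} = \sqrt{\frac{5130526017}{2}} = \frac{\sqrt{10261052034}}{2}$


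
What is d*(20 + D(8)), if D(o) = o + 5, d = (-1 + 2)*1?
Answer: 33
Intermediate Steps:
d = 1 (d = 1*1 = 1)
D(o) = 5 + o
d*(20 + D(8)) = 1*(20 + (5 + 8)) = 1*(20 + 13) = 1*33 = 33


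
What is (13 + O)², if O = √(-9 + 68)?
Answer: (13 + √59)² ≈ 427.71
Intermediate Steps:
O = √59 ≈ 7.6811
(13 + O)² = (13 + √59)²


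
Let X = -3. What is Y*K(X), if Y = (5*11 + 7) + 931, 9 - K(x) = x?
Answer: 11916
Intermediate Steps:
K(x) = 9 - x
Y = 993 (Y = (55 + 7) + 931 = 62 + 931 = 993)
Y*K(X) = 993*(9 - 1*(-3)) = 993*(9 + 3) = 993*12 = 11916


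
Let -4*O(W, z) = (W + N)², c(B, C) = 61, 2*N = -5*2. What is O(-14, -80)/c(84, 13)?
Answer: -361/244 ≈ -1.4795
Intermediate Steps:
N = -5 (N = (-5*2)/2 = (½)*(-10) = -5)
O(W, z) = -(-5 + W)²/4 (O(W, z) = -(W - 5)²/4 = -(-5 + W)²/4)
O(-14, -80)/c(84, 13) = -(-5 - 14)²/4/61 = -¼*(-19)²*(1/61) = -¼*361*(1/61) = -361/4*1/61 = -361/244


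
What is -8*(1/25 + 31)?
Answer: -6208/25 ≈ -248.32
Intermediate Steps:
-8*(1/25 + 31) = -8*776/25 = -6208/25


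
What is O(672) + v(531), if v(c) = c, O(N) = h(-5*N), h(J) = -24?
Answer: 507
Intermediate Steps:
O(N) = -24
O(672) + v(531) = -24 + 531 = 507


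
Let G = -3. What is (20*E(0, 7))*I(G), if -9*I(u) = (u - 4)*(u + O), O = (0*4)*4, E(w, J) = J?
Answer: -980/3 ≈ -326.67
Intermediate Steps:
O = 0 (O = 0*4 = 0)
I(u) = -u*(-4 + u)/9 (I(u) = -(u - 4)*(u + 0)/9 = -(-4 + u)*u/9 = -u*(-4 + u)/9)
(20*E(0, 7))*I(G) = (20*7)*((⅑)*(-3)*(4 - 1*(-3))) = 140*((⅑)*(-3)*(4 + 3)) = 140*((⅑)*(-3)*7) = 140*(-7/3) = -980/3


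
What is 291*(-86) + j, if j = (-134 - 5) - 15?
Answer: -25180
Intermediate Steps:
j = -154 (j = -139 - 15 = -154)
291*(-86) + j = 291*(-86) - 154 = -25026 - 154 = -25180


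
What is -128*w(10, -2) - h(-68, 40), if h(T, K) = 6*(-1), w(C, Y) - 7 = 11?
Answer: -2298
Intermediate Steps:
w(C, Y) = 18 (w(C, Y) = 7 + 11 = 18)
h(T, K) = -6
-128*w(10, -2) - h(-68, 40) = -128*18 - 1*(-6) = -2304 + 6 = -2298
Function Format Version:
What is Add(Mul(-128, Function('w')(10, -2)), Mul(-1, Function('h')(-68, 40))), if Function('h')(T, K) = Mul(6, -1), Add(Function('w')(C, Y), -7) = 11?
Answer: -2298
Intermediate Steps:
Function('w')(C, Y) = 18 (Function('w')(C, Y) = Add(7, 11) = 18)
Function('h')(T, K) = -6
Add(Mul(-128, Function('w')(10, -2)), Mul(-1, Function('h')(-68, 40))) = Add(Mul(-128, 18), Mul(-1, -6)) = Add(-2304, 6) = -2298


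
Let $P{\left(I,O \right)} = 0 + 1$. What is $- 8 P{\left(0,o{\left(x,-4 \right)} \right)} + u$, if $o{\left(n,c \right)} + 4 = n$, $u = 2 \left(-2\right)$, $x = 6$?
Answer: $-12$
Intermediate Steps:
$u = -4$
$o{\left(n,c \right)} = -4 + n$
$P{\left(I,O \right)} = 1$
$- 8 P{\left(0,o{\left(x,-4 \right)} \right)} + u = \left(-8\right) 1 - 4 = -8 - 4 = -12$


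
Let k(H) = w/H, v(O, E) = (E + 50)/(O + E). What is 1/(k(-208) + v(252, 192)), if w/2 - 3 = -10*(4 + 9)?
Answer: 11544/20389 ≈ 0.56619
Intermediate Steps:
w = -254 (w = 6 + 2*(-10*(4 + 9)) = 6 + 2*(-10*13) = 6 + 2*(-130) = 6 - 260 = -254)
v(O, E) = (50 + E)/(E + O)
k(H) = -254/H
1/(k(-208) + v(252, 192)) = 1/(-254/(-208) + (50 + 192)/(192 + 252)) = 1/(-254*(-1/208) + 242/444) = 1/(127/104 + (1/444)*242) = 1/(127/104 + 121/222) = 1/(20389/11544) = 11544/20389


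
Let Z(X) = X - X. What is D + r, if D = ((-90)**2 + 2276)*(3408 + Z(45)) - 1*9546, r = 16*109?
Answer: 35353606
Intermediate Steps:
Z(X) = 0
r = 1744
D = 35351862 (D = ((-90)**2 + 2276)*(3408 + 0) - 1*9546 = (8100 + 2276)*3408 - 9546 = 10376*3408 - 9546 = 35361408 - 9546 = 35351862)
D + r = 35351862 + 1744 = 35353606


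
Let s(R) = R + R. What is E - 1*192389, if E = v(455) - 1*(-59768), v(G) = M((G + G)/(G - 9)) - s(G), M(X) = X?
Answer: -29776958/223 ≈ -1.3353e+5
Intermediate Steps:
s(R) = 2*R
v(G) = -2*G + 2*G/(-9 + G) (v(G) = (G + G)/(G - 9) - 2*G = (2*G)/(-9 + G) - 2*G = 2*G/(-9 + G) - 2*G = -2*G + 2*G/(-9 + G))
E = 13125789/223 (E = 2*455*(10 - 1*455)/(-9 + 455) - 1*(-59768) = 2*455*(10 - 455)/446 + 59768 = 2*455*(1/446)*(-445) + 59768 = -202475/223 + 59768 = 13125789/223 ≈ 58860.)
E - 1*192389 = 13125789/223 - 1*192389 = 13125789/223 - 192389 = -29776958/223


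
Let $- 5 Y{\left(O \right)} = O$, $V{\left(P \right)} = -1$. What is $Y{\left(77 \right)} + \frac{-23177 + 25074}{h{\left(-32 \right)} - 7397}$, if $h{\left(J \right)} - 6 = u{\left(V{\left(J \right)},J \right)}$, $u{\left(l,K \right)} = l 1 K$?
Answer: $- \frac{576128}{36795} \approx -15.658$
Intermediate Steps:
$Y{\left(O \right)} = - \frac{O}{5}$
$u{\left(l,K \right)} = K l$ ($u{\left(l,K \right)} = l K = K l$)
$h{\left(J \right)} = 6 - J$ ($h{\left(J \right)} = 6 + J \left(-1\right) = 6 - J$)
$Y{\left(77 \right)} + \frac{-23177 + 25074}{h{\left(-32 \right)} - 7397} = \left(- \frac{1}{5}\right) 77 + \frac{-23177 + 25074}{\left(6 - -32\right) - 7397} = - \frac{77}{5} + \frac{1897}{\left(6 + 32\right) - 7397} = - \frac{77}{5} + \frac{1897}{38 - 7397} = - \frac{77}{5} + \frac{1897}{-7359} = - \frac{77}{5} + 1897 \left(- \frac{1}{7359}\right) = - \frac{77}{5} - \frac{1897}{7359} = - \frac{576128}{36795}$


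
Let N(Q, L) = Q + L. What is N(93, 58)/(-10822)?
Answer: -151/10822 ≈ -0.013953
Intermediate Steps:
N(Q, L) = L + Q
N(93, 58)/(-10822) = (58 + 93)/(-10822) = 151*(-1/10822) = -151/10822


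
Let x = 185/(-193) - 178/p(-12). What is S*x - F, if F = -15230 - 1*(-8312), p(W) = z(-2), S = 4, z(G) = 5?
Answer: 6534754/965 ≈ 6771.8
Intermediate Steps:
p(W) = 5
F = -6918 (F = -15230 + 8312 = -6918)
x = -35279/965 (x = 185/(-193) - 178/5 = 185*(-1/193) - 178*1/5 = -185/193 - 178/5 = -35279/965 ≈ -36.559)
S*x - F = 4*(-35279/965) - 1*(-6918) = -141116/965 + 6918 = 6534754/965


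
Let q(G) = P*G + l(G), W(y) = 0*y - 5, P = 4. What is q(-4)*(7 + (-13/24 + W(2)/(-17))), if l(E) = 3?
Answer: -35815/408 ≈ -87.782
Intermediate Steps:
W(y) = -5 (W(y) = 0 - 5 = -5)
q(G) = 3 + 4*G (q(G) = 4*G + 3 = 3 + 4*G)
q(-4)*(7 + (-13/24 + W(2)/(-17))) = (3 + 4*(-4))*(7 + (-13/24 - 5/(-17))) = (3 - 16)*(7 + (-13*1/24 - 5*(-1/17))) = -13*(7 + (-13/24 + 5/17)) = -13*(7 - 101/408) = -13*2755/408 = -35815/408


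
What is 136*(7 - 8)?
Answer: -136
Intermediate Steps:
136*(7 - 8) = 136*(-1) = -136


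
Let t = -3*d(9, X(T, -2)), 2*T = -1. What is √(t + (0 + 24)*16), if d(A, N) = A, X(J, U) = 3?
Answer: √357 ≈ 18.894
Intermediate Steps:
T = -½ (T = (½)*(-1) = -½ ≈ -0.50000)
t = -27 (t = -3*9 = -27)
√(t + (0 + 24)*16) = √(-27 + (0 + 24)*16) = √(-27 + 24*16) = √(-27 + 384) = √357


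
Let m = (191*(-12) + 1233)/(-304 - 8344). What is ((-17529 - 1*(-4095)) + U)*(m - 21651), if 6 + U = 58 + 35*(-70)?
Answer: 370541605431/1081 ≈ 3.4278e+8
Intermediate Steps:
U = -2398 (U = -6 + (58 + 35*(-70)) = -6 + (58 - 2450) = -6 - 2392 = -2398)
m = 1059/8648 (m = (-2292 + 1233)/(-8648) = -1059*(-1/8648) = 1059/8648 ≈ 0.12246)
((-17529 - 1*(-4095)) + U)*(m - 21651) = ((-17529 - 1*(-4095)) - 2398)*(1059/8648 - 21651) = ((-17529 + 4095) - 2398)*(-187236789/8648) = (-13434 - 2398)*(-187236789/8648) = -15832*(-187236789/8648) = 370541605431/1081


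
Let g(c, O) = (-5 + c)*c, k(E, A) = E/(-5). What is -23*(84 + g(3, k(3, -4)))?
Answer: -1794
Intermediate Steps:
k(E, A) = -E/5 (k(E, A) = E*(-1/5) = -E/5)
g(c, O) = c*(-5 + c)
-23*(84 + g(3, k(3, -4))) = -23*(84 + 3*(-5 + 3)) = -23*(84 + 3*(-2)) = -23*(84 - 6) = -23*78 = -1794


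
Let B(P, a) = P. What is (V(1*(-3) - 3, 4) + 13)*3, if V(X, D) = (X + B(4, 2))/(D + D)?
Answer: 153/4 ≈ 38.250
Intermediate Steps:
V(X, D) = (4 + X)/(2*D) (V(X, D) = (X + 4)/(D + D) = (4 + X)/((2*D)) = (4 + X)*(1/(2*D)) = (4 + X)/(2*D))
(V(1*(-3) - 3, 4) + 13)*3 = ((½)*(4 + (1*(-3) - 3))/4 + 13)*3 = ((½)*(¼)*(4 + (-3 - 3)) + 13)*3 = ((½)*(¼)*(4 - 6) + 13)*3 = ((½)*(¼)*(-2) + 13)*3 = (-¼ + 13)*3 = (51/4)*3 = 153/4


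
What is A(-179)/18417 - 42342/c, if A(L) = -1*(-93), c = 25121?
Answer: -259158787/154217819 ≈ -1.6805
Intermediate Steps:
A(L) = 93
A(-179)/18417 - 42342/c = 93/18417 - 42342/25121 = 93*(1/18417) - 42342*1/25121 = 31/6139 - 42342/25121 = -259158787/154217819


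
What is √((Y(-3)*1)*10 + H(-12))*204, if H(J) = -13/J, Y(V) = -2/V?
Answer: 102*√31 ≈ 567.91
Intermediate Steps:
√((Y(-3)*1)*10 + H(-12))*204 = √((-2/(-3)*1)*10 - 13/(-12))*204 = √((-2*(-⅓)*1)*10 - 13*(-1/12))*204 = √(((⅔)*1)*10 + 13/12)*204 = √((⅔)*10 + 13/12)*204 = √(20/3 + 13/12)*204 = √(31/4)*204 = (√31/2)*204 = 102*√31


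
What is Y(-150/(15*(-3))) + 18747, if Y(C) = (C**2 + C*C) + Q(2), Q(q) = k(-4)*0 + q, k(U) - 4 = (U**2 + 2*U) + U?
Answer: 168941/9 ≈ 18771.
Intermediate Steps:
k(U) = 4 + U**2 + 3*U (k(U) = 4 + ((U**2 + 2*U) + U) = 4 + (U**2 + 3*U) = 4 + U**2 + 3*U)
Q(q) = q (Q(q) = (4 + (-4)**2 + 3*(-4))*0 + q = (4 + 16 - 12)*0 + q = 8*0 + q = 0 + q = q)
Y(C) = 2 + 2*C**2 (Y(C) = (C**2 + C*C) + 2 = (C**2 + C**2) + 2 = 2*C**2 + 2 = 2 + 2*C**2)
Y(-150/(15*(-3))) + 18747 = (2 + 2*(-150/(15*(-3)))**2) + 18747 = (2 + 2*(-150/(-45))**2) + 18747 = (2 + 2*(-150*(-1/45))**2) + 18747 = (2 + 2*(10/3)**2) + 18747 = (2 + 2*(100/9)) + 18747 = (2 + 200/9) + 18747 = 218/9 + 18747 = 168941/9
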